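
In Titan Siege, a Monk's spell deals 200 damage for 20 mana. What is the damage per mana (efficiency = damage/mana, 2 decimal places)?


Efficiency = damage / mana
= 200 / 20
= 10.00

10.00 dmg/mana


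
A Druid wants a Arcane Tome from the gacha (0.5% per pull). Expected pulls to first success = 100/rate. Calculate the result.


Expected pulls for a geometric distribution = 1/p = 100 / rate%
= 100 / 0.5
= 200.0

200.0 pulls


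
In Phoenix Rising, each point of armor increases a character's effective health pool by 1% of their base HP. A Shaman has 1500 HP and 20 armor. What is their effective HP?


EHP = 1500 * (1 + 20/100)
= 1500 * (1 + 0.2)
= 1500 * 1.2
= 1800.0

1800.0 EHP


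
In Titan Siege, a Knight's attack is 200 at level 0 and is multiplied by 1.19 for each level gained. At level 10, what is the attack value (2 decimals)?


value = base * growth^level
= 200 * 1.19^10
= 200 * 5.694684
= 1138.94

1138.94 attack


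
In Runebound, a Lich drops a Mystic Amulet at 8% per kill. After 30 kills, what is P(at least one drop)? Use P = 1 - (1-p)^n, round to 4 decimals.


P(at least one) = 1 - P(none) = 1 - (1-p)^n
p = 8/100 = 0.08
1 - p = 0.92
(1 - p)^30 = 0.92^30 = 0.081966
P(at least one) = 1 - 0.081966 = 0.9180

0.9180


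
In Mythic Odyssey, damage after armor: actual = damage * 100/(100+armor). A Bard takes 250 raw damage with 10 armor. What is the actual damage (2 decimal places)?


actual = 250 * 100 / (100 + 10)
= 250 * 100 / 110
= 25000 / 110
= 227.27

227.27 damage


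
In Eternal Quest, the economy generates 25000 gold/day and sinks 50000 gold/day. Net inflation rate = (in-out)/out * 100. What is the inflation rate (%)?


Net gold = 25000 - 50000 = -25000
Inflation rate = net / sunk * 100 = -25000 / 50000 * 100
= -0.5 * 100
= -50.00%

-50.00%


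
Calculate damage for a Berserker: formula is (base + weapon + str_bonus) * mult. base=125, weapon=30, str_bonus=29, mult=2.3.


Sum base + weapon + str = 125 + 30 + 29 = 184
Multiply by 2.3:
184 * 2.3 = 423.2

423.2 damage


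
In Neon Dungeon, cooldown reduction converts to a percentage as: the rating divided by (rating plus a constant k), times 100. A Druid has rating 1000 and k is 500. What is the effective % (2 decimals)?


effective% = rating / (rating + k) * 100
= 1000 / (1000 + 500) * 100
= 1000 / 1500 * 100
= 0.666667 * 100
= 66.67%

66.67%


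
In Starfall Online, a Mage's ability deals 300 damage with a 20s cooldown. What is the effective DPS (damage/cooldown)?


DPS = damage / cooldown
= 300 / 20
= 15.00

15.00 DPS


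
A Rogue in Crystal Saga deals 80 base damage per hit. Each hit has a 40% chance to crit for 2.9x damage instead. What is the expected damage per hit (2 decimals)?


E[dmg] = base * (1 + crit_chance * (crit_mult - 1))
cc as decimal = 40/100 = 0.4
cm - 1 = 2.9 - 1 = 1.9
Bonus factor = 0.4 * 1.9 = 0.76
Total multiplier = 1 + 0.76 = 1.76
Expected damage = 80 * 1.76 = 140.80

140.80 damage


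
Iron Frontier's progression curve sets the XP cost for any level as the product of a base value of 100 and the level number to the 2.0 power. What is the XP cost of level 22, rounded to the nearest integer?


XP = 100 * level^2.0
Substitute level = 22:
XP = 100 * 22^2.0
= 100 * 484.0
= 48400

48400 XP


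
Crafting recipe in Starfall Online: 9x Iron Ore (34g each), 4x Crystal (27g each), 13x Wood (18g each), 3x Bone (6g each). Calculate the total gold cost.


Cost breakdown:
  Iron Ore: 9 * 34 = 306
  Crystal: 4 * 27 = 108
  Wood: 13 * 18 = 234
  Bone: 3 * 6 = 18
Total = 306 + 108 + 234 + 18 = 666

666 gold


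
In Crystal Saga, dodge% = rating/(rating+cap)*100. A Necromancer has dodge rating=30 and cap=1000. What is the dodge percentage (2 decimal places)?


dodge% = 30 / (30 + 1000) * 100
= 30 / 1030 * 100
= 0.029126 * 100
= 2.91%

2.91%


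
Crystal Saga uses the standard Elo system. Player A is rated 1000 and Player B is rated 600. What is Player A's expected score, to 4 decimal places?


Elo expected score: Ea = 1/(1 + 10^((Rb-Ra)/400))
Rb - Ra = 600 - 1000 = -400
(Rb-Ra)/400 = -400/400 = -1.0
10^-1.0 = 0.1
Ea = 1/(1 + 0.1) = 1/1.1 = 0.9091

0.9091


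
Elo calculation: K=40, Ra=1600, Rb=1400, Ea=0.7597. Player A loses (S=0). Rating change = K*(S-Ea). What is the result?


Elo update: delta = K * (S - Ea), where S = 0 (loses)
S - Ea = 0 - 0.7597 = -0.7597
Rating change = 40 * -0.7597
= -30.39

-30.39 rating points


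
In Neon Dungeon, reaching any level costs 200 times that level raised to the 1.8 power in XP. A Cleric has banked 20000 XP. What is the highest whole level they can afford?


XP = 200 * level^1.8, so level = (XP / 200)^(1/1.8)
= (20000 / 200)^(1/1.8)
= 100.0^0.5556
= 12.9155
Floor: level = 12

level 12


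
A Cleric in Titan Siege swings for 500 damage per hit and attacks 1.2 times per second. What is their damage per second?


DPS = damage * attack_speed
= 500 * 1.2
= 600.0

600.0 DPS


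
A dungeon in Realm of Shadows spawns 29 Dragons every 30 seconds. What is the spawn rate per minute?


Spawns per minute = count * (60 / interval)
= 29 * (60 / 30)
= 29 * 2.0
= 58.0

58.0 per minute


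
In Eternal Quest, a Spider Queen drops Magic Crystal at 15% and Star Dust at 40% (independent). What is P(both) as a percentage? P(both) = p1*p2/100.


For independent events, P(both) = P(A) * P(B)
= 15% * 40%
= 600 / 100 %
= 6.0%

6.0%


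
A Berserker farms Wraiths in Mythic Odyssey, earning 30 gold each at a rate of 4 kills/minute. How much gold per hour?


Gold per minute = 30 * 4 = 120
Gold per hour = 120 * 60 = 7200

7200 gold/hour


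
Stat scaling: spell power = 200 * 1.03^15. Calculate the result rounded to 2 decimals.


value = base * growth^level
= 200 * 1.03^15
= 200 * 1.557967
= 311.59

311.59 spell power


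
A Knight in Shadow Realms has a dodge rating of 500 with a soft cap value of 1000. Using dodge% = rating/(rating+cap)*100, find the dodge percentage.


dodge% = 500 / (500 + 1000) * 100
= 500 / 1500 * 100
= 0.333333 * 100
= 33.33%

33.33%


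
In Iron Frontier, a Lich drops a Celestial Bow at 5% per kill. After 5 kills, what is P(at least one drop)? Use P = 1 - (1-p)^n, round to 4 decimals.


P(at least one) = 1 - P(none) = 1 - (1-p)^n
p = 5/100 = 0.05
1 - p = 0.95
(1 - p)^5 = 0.95^5 = 0.773781
P(at least one) = 1 - 0.773781 = 0.2262

0.2262


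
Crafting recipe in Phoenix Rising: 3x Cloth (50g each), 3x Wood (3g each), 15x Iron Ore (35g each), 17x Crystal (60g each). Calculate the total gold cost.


Cost breakdown:
  Cloth: 3 * 50 = 150
  Wood: 3 * 3 = 9
  Iron Ore: 15 * 35 = 525
  Crystal: 17 * 60 = 1020
Total = 150 + 9 + 525 + 1020 = 1704

1704 gold


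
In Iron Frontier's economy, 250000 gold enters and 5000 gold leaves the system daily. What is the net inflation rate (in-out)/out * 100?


Net gold = 250000 - 5000 = 245000
Inflation rate = net / sunk * 100 = 245000 / 5000 * 100
= 49.0 * 100
= 4900.00%

4900.00%


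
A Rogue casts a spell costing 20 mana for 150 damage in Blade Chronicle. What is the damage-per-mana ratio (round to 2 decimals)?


Efficiency = damage / mana
= 150 / 20
= 7.50

7.50 dmg/mana


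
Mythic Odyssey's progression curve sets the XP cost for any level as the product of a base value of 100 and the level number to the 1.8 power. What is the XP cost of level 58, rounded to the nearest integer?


XP = 100 * level^1.8
Substitute level = 58:
XP = 100 * 58^1.8
= 100 * 1493.3802
= 149338

149338 XP


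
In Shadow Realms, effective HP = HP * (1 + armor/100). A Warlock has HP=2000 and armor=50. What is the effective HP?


EHP = 2000 * (1 + 50/100)
= 2000 * (1 + 0.5)
= 2000 * 1.5
= 3000.0

3000.0 EHP


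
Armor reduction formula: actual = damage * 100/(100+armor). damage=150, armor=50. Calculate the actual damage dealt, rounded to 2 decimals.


actual = 150 * 100 / (100 + 50)
= 150 * 100 / 150
= 15000 / 150
= 100.00

100.00 damage


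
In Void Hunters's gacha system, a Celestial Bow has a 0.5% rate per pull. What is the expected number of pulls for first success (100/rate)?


Expected pulls for a geometric distribution = 1/p = 100 / rate%
= 100 / 0.5
= 200.0

200.0 pulls


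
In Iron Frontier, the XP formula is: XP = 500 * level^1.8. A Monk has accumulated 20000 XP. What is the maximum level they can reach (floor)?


XP = 500 * level^1.8, so level = (XP / 500)^(1/1.8)
= (20000 / 500)^(1/1.8)
= 40.0^0.5556
= 7.7631
Floor: level = 7

level 7


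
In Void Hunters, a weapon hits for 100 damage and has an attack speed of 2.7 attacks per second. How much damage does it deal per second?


DPS = damage * attack_speed
= 100 * 2.7
= 270.0

270.0 DPS


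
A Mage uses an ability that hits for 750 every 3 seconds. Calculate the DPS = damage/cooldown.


DPS = damage / cooldown
= 750 / 3
= 250.00

250.00 DPS


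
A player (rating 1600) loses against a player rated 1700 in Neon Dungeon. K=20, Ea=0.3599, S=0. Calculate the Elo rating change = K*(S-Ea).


Elo update: delta = K * (S - Ea), where S = 0 (loses)
S - Ea = 0 - 0.3599 = -0.3599
Rating change = 20 * -0.3599
= -7.20

-7.20 rating points


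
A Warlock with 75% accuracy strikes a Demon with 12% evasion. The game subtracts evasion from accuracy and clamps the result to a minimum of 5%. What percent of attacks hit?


accuracy - evasion = 75 - 12 = 63
Apply floor: max(63, 5) = 63
Hit chance = 63%

63%


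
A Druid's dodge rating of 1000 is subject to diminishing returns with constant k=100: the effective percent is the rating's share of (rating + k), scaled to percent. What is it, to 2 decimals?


effective% = rating / (rating + k) * 100
= 1000 / (1000 + 100) * 100
= 1000 / 1100 * 100
= 0.909091 * 100
= 90.91%

90.91%


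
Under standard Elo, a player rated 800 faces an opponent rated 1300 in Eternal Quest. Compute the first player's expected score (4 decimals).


Elo expected score: Ea = 1/(1 + 10^((Rb-Ra)/400))
Rb - Ra = 1300 - 800 = 500
(Rb-Ra)/400 = 500/400 = 1.25
10^1.25 = 17.782794
Ea = 1/(1 + 17.782794) = 1/18.782794 = 0.0532

0.0532


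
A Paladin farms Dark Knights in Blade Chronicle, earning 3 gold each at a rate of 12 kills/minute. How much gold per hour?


Gold per minute = 3 * 12 = 36
Gold per hour = 36 * 60 = 2160

2160 gold/hour


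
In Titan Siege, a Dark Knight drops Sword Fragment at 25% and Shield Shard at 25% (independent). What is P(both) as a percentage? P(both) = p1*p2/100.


For independent events, P(both) = P(A) * P(B)
= 25% * 25%
= 625 / 100 %
= 6.25%

6.25%


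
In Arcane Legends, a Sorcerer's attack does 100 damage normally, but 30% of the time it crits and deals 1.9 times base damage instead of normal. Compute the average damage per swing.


E[dmg] = base * (1 + crit_chance * (crit_mult - 1))
cc as decimal = 30/100 = 0.3
cm - 1 = 1.9 - 1 = 0.9
Bonus factor = 0.3 * 0.9 = 0.27
Total multiplier = 1 + 0.27 = 1.27
Expected damage = 100 * 1.27 = 127.00

127.00 damage


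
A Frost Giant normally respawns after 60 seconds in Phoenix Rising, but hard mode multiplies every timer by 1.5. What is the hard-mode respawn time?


Respawn time = base * multiplier
= 60 * 1.5
= 90.0 seconds

90.0 seconds


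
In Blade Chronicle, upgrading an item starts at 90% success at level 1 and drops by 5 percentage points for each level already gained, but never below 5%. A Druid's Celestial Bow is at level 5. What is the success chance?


raw_rate = 90 - 5 * (5 - 1)
= 90 - 5 * 4
= 90 - 20
= 70
Apply floor: max(70, 5) = 70%

70%


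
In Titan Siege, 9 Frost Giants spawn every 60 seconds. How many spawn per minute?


Spawns per minute = count * (60 / interval)
= 9 * (60 / 60)
= 9 * 1.0
= 9.0

9.0 per minute


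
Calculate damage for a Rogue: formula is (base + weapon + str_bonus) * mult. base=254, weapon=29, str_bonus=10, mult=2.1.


Sum base + weapon + str = 254 + 29 + 10 = 293
Multiply by 2.1:
293 * 2.1 = 615.3

615.3 damage


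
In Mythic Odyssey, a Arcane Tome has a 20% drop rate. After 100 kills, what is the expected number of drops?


Expected drops = kills * (drop_rate / 100)
= 100 * (20 / 100)
= 100 * 0.2
= 20.0

20.0 drops


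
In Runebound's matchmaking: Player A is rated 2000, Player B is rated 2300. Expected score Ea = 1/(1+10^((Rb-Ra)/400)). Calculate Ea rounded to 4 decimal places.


Elo expected score: Ea = 1/(1 + 10^((Rb-Ra)/400))
Rb - Ra = 2300 - 2000 = 300
(Rb-Ra)/400 = 300/400 = 0.75
10^0.75 = 5.623413
Ea = 1/(1 + 5.623413) = 1/6.623413 = 0.1510

0.1510


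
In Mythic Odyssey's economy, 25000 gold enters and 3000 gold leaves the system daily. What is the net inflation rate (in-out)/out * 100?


Net gold = 25000 - 3000 = 22000
Inflation rate = net / sunk * 100 = 22000 / 3000 * 100
= 7.333333 * 100
= 733.33%

733.33%


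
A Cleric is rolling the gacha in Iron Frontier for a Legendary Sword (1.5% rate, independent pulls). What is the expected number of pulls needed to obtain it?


Expected pulls for a geometric distribution = 1/p = 100 / rate%
= 100 / 1.5
= 66.67

66.67 pulls


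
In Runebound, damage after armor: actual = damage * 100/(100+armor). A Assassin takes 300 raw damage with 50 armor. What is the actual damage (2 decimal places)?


actual = 300 * 100 / (100 + 50)
= 300 * 100 / 150
= 30000 / 150
= 200.00

200.00 damage


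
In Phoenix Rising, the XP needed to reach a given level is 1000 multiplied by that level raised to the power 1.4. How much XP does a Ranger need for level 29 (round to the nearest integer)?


XP = 1000 * level^1.4
Substitute level = 29:
XP = 1000 * 29^1.4
= 1000 * 111.5211
= 111521

111521 XP


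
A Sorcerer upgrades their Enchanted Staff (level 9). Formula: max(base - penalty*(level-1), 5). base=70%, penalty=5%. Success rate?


raw_rate = 70 - 5 * (9 - 1)
= 70 - 5 * 8
= 70 - 40
= 30
Apply floor: max(30, 5) = 30%

30%


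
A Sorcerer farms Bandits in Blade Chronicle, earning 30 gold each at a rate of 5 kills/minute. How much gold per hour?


Gold per minute = 30 * 5 = 150
Gold per hour = 150 * 60 = 9000

9000 gold/hour


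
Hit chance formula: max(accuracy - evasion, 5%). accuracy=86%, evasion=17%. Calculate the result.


accuracy - evasion = 86 - 17 = 69
Apply floor: max(69, 5) = 69
Hit chance = 69%

69%


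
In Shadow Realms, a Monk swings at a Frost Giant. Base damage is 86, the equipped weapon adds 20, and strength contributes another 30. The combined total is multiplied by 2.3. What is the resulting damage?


Sum base + weapon + str = 86 + 20 + 30 = 136
Multiply by 2.3:
136 * 2.3 = 312.8

312.8 damage


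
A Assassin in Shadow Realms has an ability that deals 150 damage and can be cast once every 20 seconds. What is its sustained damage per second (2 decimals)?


DPS = damage / cooldown
= 150 / 20
= 7.50

7.50 DPS


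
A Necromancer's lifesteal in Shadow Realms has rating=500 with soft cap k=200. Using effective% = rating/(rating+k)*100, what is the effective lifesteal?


effective% = rating / (rating + k) * 100
= 500 / (500 + 200) * 100
= 500 / 700 * 100
= 0.714286 * 100
= 71.43%

71.43%


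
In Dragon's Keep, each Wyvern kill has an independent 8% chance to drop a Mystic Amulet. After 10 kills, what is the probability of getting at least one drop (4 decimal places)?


P(at least one) = 1 - P(none) = 1 - (1-p)^n
p = 8/100 = 0.08
1 - p = 0.92
(1 - p)^10 = 0.92^10 = 0.434388
P(at least one) = 1 - 0.434388 = 0.5656

0.5656


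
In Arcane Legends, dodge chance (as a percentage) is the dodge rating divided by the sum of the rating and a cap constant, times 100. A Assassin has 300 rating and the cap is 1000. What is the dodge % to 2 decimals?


dodge% = 300 / (300 + 1000) * 100
= 300 / 1300 * 100
= 0.230769 * 100
= 23.08%

23.08%


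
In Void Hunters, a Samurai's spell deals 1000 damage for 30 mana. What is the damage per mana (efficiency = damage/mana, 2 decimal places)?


Efficiency = damage / mana
= 1000 / 30
= 33.33

33.33 dmg/mana


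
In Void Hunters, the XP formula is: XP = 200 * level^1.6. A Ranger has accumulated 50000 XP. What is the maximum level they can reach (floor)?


XP = 200 * level^1.6, so level = (XP / 200)^(1/1.6)
= (50000 / 200)^(1/1.6)
= 250.0^0.625
= 31.5292
Floor: level = 31

level 31


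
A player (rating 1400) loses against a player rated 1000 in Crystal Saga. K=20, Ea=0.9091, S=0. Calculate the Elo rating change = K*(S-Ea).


Elo update: delta = K * (S - Ea), where S = 0 (loses)
S - Ea = 0 - 0.9091 = -0.9091
Rating change = 20 * -0.9091
= -18.18

-18.18 rating points


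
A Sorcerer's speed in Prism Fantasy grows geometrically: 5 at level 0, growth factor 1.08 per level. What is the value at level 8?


value = base * growth^level
= 5 * 1.08^8
= 5 * 1.85093
= 9.25

9.25 speed


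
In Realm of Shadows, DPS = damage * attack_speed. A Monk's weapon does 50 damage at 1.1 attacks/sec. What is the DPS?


DPS = damage * attack_speed
= 50 * 1.1
= 55.0

55.0 DPS


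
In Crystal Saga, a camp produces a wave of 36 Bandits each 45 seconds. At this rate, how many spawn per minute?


Spawns per minute = count * (60 / interval)
= 36 * (60 / 45)
= 36 * 1.3333
= 48.0

48.0 per minute


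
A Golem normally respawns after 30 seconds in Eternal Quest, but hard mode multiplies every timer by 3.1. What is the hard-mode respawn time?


Respawn time = base * multiplier
= 30 * 3.1
= 93.0 seconds

93.0 seconds


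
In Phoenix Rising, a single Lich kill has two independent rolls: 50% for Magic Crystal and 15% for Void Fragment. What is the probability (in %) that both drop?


For independent events, P(both) = P(A) * P(B)
= 50% * 15%
= 750 / 100 %
= 7.5%

7.5%


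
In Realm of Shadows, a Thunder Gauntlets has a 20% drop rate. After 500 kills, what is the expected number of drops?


Expected drops = kills * (drop_rate / 100)
= 500 * (20 / 100)
= 500 * 0.2
= 100.0

100.0 drops


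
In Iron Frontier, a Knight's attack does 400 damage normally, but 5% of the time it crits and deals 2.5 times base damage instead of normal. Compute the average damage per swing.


E[dmg] = base * (1 + crit_chance * (crit_mult - 1))
cc as decimal = 5/100 = 0.05
cm - 1 = 2.5 - 1 = 1.5
Bonus factor = 0.05 * 1.5 = 0.075
Total multiplier = 1 + 0.075 = 1.075
Expected damage = 400 * 1.075 = 430.00

430.00 damage


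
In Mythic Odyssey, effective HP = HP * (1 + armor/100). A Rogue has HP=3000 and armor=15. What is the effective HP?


EHP = 3000 * (1 + 15/100)
= 3000 * (1 + 0.15)
= 3000 * 1.15
= 3450.0

3450.0 EHP


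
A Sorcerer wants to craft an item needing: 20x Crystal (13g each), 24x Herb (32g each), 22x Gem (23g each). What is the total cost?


Cost breakdown:
  Crystal: 20 * 13 = 260
  Herb: 24 * 32 = 768
  Gem: 22 * 23 = 506
Total = 260 + 768 + 506 = 1534

1534 gold


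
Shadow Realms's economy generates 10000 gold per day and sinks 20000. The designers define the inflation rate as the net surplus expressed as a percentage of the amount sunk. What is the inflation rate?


Net gold = 10000 - 20000 = -10000
Inflation rate = net / sunk * 100 = -10000 / 20000 * 100
= -0.5 * 100
= -50.00%

-50.00%


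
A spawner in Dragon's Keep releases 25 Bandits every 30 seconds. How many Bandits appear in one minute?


Spawns per minute = count * (60 / interval)
= 25 * (60 / 30)
= 25 * 2.0
= 50.0

50.0 per minute


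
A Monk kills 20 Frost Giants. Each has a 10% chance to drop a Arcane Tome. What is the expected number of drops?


Expected drops = kills * (drop_rate / 100)
= 20 * (10 / 100)
= 20 * 0.1
= 2.0

2.0 drops


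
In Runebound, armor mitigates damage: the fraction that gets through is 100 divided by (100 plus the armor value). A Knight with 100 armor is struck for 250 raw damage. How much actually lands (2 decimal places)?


actual = 250 * 100 / (100 + 100)
= 250 * 100 / 200
= 25000 / 200
= 125.00

125.00 damage


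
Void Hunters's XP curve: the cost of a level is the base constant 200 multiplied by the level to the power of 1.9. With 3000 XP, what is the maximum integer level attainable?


XP = 200 * level^1.9, so level = (XP / 200)^(1/1.9)
= (3000 / 200)^(1/1.9)
= 15.0^0.5263
= 4.1591
Floor: level = 4

level 4


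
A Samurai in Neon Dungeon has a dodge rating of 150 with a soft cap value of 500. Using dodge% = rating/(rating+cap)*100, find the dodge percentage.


dodge% = 150 / (150 + 500) * 100
= 150 / 650 * 100
= 0.230769 * 100
= 23.08%

23.08%


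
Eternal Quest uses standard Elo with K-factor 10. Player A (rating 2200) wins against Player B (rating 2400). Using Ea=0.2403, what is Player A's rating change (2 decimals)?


Elo update: delta = K * (S - Ea), where S = 1 (wins)
S - Ea = 1 - 0.2403 = 0.7597
Rating change = 10 * 0.7597
= 7.60

7.60 rating points


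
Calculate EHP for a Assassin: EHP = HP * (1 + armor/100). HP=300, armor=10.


EHP = 300 * (1 + 10/100)
= 300 * (1 + 0.1)
= 300 * 1.1
= 330.0

330.0 EHP


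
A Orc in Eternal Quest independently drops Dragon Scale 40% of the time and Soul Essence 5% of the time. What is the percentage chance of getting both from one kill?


For independent events, P(both) = P(A) * P(B)
= 40% * 5%
= 200 / 100 %
= 2.0%

2.0%


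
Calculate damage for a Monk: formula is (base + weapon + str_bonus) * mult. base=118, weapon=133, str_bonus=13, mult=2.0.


Sum base + weapon + str = 118 + 133 + 13 = 264
Multiply by 2.0:
264 * 2.0 = 528.0

528.0 damage


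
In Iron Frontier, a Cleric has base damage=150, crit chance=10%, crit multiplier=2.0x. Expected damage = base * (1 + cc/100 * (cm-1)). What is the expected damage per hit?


E[dmg] = base * (1 + crit_chance * (crit_mult - 1))
cc as decimal = 10/100 = 0.1
cm - 1 = 2.0 - 1 = 1.0
Bonus factor = 0.1 * 1.0 = 0.1
Total multiplier = 1 + 0.1 = 1.1
Expected damage = 150 * 1.1 = 165.00

165.00 damage


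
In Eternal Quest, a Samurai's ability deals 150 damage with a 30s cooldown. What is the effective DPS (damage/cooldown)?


DPS = damage / cooldown
= 150 / 30
= 5.00

5.00 DPS


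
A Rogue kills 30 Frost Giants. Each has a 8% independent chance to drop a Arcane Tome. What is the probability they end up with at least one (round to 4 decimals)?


P(at least one) = 1 - P(none) = 1 - (1-p)^n
p = 8/100 = 0.08
1 - p = 0.92
(1 - p)^30 = 0.92^30 = 0.081966
P(at least one) = 1 - 0.081966 = 0.9180

0.9180


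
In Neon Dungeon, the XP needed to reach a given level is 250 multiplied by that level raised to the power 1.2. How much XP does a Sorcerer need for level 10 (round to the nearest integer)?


XP = 250 * level^1.2
Substitute level = 10:
XP = 250 * 10^1.2
= 250 * 15.8489
= 3962

3962 XP


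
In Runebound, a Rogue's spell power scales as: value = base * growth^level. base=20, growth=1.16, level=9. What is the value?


value = base * growth^level
= 20 * 1.16^9
= 20 * 3.802961
= 76.06

76.06 spell power


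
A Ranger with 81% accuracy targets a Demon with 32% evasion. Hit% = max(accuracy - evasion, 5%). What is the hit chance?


accuracy - evasion = 81 - 32 = 49
Apply floor: max(49, 5) = 49
Hit chance = 49%

49%


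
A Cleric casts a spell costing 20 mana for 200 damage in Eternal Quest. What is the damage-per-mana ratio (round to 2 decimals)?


Efficiency = damage / mana
= 200 / 20
= 10.00

10.00 dmg/mana


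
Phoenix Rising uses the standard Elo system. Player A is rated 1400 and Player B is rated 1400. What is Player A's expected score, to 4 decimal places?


Elo expected score: Ea = 1/(1 + 10^((Rb-Ra)/400))
Rb - Ra = 1400 - 1400 = 0
(Rb-Ra)/400 = 0/400 = 0.0
10^0.0 = 1.0
Ea = 1/(1 + 1.0) = 1/2.0 = 0.5000

0.5000


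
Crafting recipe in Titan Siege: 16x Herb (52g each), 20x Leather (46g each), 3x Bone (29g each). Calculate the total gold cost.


Cost breakdown:
  Herb: 16 * 52 = 832
  Leather: 20 * 46 = 920
  Bone: 3 * 29 = 87
Total = 832 + 920 + 87 = 1839

1839 gold


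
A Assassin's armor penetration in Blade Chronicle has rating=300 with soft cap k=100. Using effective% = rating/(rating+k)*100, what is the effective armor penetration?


effective% = rating / (rating + k) * 100
= 300 / (300 + 100) * 100
= 300 / 400 * 100
= 0.75 * 100
= 75.00%

75.00%


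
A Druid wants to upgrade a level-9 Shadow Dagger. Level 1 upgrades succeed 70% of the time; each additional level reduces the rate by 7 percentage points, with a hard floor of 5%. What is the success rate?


raw_rate = 70 - 7 * (9 - 1)
= 70 - 7 * 8
= 70 - 56
= 14
Apply floor: max(14, 5) = 14%

14%


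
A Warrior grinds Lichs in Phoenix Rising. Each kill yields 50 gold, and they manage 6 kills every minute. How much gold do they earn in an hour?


Gold per minute = 50 * 6 = 300
Gold per hour = 300 * 60 = 18000

18000 gold/hour


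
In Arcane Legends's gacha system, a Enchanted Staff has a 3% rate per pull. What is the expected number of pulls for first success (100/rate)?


Expected pulls for a geometric distribution = 1/p = 100 / rate%
= 100 / 3
= 33.33

33.33 pulls


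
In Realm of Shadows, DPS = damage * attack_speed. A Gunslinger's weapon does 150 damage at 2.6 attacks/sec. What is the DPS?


DPS = damage * attack_speed
= 150 * 2.6
= 390.0

390.0 DPS


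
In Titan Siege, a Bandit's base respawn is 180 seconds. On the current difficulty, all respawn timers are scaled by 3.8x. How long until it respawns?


Respawn time = base * multiplier
= 180 * 3.8
= 684.0 seconds

684.0 seconds


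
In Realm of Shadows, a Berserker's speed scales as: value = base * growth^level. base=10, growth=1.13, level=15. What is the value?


value = base * growth^level
= 10 * 1.13^15
= 10 * 6.25427
= 62.54

62.54 speed


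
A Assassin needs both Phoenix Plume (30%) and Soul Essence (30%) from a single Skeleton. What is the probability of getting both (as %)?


For independent events, P(both) = P(A) * P(B)
= 30% * 30%
= 900 / 100 %
= 9.0%

9.0%


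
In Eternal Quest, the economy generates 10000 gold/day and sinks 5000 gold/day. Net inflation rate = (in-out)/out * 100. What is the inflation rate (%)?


Net gold = 10000 - 5000 = 5000
Inflation rate = net / sunk * 100 = 5000 / 5000 * 100
= 1.0 * 100
= 100.00%

100.00%


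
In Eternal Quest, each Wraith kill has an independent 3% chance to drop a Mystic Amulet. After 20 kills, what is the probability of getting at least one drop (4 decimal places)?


P(at least one) = 1 - P(none) = 1 - (1-p)^n
p = 3/100 = 0.03
1 - p = 0.97
(1 - p)^20 = 0.97^20 = 0.543794
P(at least one) = 1 - 0.543794 = 0.4562

0.4562


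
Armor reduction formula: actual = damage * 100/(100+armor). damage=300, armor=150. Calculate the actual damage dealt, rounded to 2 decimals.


actual = 300 * 100 / (100 + 150)
= 300 * 100 / 250
= 30000 / 250
= 120.00

120.00 damage


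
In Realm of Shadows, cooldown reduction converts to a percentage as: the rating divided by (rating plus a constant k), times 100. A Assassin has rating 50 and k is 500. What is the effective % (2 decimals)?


effective% = rating / (rating + k) * 100
= 50 / (50 + 500) * 100
= 50 / 550 * 100
= 0.090909 * 100
= 9.09%

9.09%


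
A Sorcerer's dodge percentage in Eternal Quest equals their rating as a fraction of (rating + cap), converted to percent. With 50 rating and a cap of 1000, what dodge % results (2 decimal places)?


dodge% = 50 / (50 + 1000) * 100
= 50 / 1050 * 100
= 0.047619 * 100
= 4.76%

4.76%


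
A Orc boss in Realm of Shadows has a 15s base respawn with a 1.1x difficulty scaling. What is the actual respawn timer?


Respawn time = base * multiplier
= 15 * 1.1
= 16.5 seconds

16.5 seconds


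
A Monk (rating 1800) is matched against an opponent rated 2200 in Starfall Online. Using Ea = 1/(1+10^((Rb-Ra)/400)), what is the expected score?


Elo expected score: Ea = 1/(1 + 10^((Rb-Ra)/400))
Rb - Ra = 2200 - 1800 = 400
(Rb-Ra)/400 = 400/400 = 1.0
10^1.0 = 10.0
Ea = 1/(1 + 10.0) = 1/11.0 = 0.0909

0.0909


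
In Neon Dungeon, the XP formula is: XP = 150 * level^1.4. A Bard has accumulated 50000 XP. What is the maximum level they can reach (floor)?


XP = 150 * level^1.4, so level = (XP / 150)^(1/1.4)
= (50000 / 150)^(1/1.4)
= 333.3333^0.7143
= 63.3952
Floor: level = 63

level 63


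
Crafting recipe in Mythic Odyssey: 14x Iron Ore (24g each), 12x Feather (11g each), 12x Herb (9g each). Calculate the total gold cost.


Cost breakdown:
  Iron Ore: 14 * 24 = 336
  Feather: 12 * 11 = 132
  Herb: 12 * 9 = 108
Total = 336 + 132 + 108 = 576

576 gold


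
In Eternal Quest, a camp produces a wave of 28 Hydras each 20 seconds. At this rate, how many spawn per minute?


Spawns per minute = count * (60 / interval)
= 28 * (60 / 20)
= 28 * 3.0
= 84.0

84.0 per minute


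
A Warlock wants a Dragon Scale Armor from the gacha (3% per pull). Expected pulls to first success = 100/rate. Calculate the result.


Expected pulls for a geometric distribution = 1/p = 100 / rate%
= 100 / 3
= 33.33

33.33 pulls


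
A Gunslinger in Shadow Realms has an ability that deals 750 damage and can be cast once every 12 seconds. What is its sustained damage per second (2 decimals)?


DPS = damage / cooldown
= 750 / 12
= 62.50

62.50 DPS


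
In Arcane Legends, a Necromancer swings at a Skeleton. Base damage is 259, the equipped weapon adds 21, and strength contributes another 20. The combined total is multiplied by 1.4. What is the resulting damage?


Sum base + weapon + str = 259 + 21 + 20 = 300
Multiply by 1.4:
300 * 1.4 = 420.0

420.0 damage


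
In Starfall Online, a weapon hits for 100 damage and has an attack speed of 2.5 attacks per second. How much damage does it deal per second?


DPS = damage * attack_speed
= 100 * 2.5
= 250.0

250.0 DPS


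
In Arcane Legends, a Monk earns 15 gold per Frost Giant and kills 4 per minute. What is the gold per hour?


Gold per minute = 15 * 4 = 60
Gold per hour = 60 * 60 = 3600

3600 gold/hour


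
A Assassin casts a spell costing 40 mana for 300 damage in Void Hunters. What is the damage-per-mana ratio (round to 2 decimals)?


Efficiency = damage / mana
= 300 / 40
= 7.50

7.50 dmg/mana


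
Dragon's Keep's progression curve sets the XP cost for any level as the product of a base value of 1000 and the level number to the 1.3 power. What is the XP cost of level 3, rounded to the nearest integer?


XP = 1000 * level^1.3
Substitute level = 3:
XP = 1000 * 3^1.3
= 1000 * 4.1712
= 4171

4171 XP


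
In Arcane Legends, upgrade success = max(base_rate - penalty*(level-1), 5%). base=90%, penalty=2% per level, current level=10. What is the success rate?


raw_rate = 90 - 2 * (10 - 1)
= 90 - 2 * 9
= 90 - 18
= 72
Apply floor: max(72, 5) = 72%

72%


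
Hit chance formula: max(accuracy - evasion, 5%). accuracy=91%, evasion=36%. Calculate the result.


accuracy - evasion = 91 - 36 = 55
Apply floor: max(55, 5) = 55
Hit chance = 55%

55%


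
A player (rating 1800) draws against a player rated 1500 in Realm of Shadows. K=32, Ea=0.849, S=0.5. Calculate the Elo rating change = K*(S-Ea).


Elo update: delta = K * (S - Ea), where S = 0.5 (draws)
S - Ea = 0.5 - 0.849 = -0.349
Rating change = 32 * -0.349
= -11.17

-11.17 rating points


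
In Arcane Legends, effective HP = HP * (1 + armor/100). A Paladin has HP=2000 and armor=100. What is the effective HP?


EHP = 2000 * (1 + 100/100)
= 2000 * (1 + 1.0)
= 2000 * 2.0
= 4000.0

4000.0 EHP


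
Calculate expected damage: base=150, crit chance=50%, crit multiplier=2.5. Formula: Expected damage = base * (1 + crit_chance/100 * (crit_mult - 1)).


E[dmg] = base * (1 + crit_chance * (crit_mult - 1))
cc as decimal = 50/100 = 0.5
cm - 1 = 2.5 - 1 = 1.5
Bonus factor = 0.5 * 1.5 = 0.75
Total multiplier = 1 + 0.75 = 1.75
Expected damage = 150 * 1.75 = 262.50

262.50 damage


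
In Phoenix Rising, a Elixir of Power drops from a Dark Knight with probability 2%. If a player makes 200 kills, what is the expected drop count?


Expected drops = kills * (drop_rate / 100)
= 200 * (2 / 100)
= 200 * 0.02
= 4.0

4.0 drops


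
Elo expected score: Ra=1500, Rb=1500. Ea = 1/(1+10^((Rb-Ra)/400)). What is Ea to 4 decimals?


Elo expected score: Ea = 1/(1 + 10^((Rb-Ra)/400))
Rb - Ra = 1500 - 1500 = 0
(Rb-Ra)/400 = 0/400 = 0.0
10^0.0 = 1.0
Ea = 1/(1 + 1.0) = 1/2.0 = 0.5000

0.5000


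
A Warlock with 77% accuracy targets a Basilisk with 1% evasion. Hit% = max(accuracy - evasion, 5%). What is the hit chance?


accuracy - evasion = 77 - 1 = 76
Apply floor: max(76, 5) = 76
Hit chance = 76%

76%


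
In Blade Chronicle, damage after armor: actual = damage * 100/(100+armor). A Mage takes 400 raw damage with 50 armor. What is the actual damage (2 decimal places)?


actual = 400 * 100 / (100 + 50)
= 400 * 100 / 150
= 40000 / 150
= 266.67

266.67 damage


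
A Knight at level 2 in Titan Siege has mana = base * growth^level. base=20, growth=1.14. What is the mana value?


value = base * growth^level
= 20 * 1.14^2
= 20 * 1.2996
= 25.99

25.99 mana


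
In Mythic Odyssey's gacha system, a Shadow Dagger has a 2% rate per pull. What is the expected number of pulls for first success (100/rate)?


Expected pulls for a geometric distribution = 1/p = 100 / rate%
= 100 / 2
= 50.0

50.0 pulls


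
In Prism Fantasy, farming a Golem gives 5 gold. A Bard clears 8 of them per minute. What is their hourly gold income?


Gold per minute = 5 * 8 = 40
Gold per hour = 40 * 60 = 2400

2400 gold/hour


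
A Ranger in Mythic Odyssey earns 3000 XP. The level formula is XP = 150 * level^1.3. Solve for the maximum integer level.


XP = 150 * level^1.3, so level = (XP / 150)^(1/1.3)
= (3000 / 150)^(1/1.3)
= 20.0^0.7692
= 10.0183
Floor: level = 10

level 10


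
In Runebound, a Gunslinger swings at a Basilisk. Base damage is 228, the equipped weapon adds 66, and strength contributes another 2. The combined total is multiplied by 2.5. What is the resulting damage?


Sum base + weapon + str = 228 + 66 + 2 = 296
Multiply by 2.5:
296 * 2.5 = 740.0

740.0 damage


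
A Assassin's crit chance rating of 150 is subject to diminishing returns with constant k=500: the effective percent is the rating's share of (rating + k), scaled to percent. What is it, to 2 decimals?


effective% = rating / (rating + k) * 100
= 150 / (150 + 500) * 100
= 150 / 650 * 100
= 0.230769 * 100
= 23.08%

23.08%


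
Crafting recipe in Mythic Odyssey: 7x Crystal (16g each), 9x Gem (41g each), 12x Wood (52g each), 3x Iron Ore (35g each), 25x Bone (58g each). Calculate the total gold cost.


Cost breakdown:
  Crystal: 7 * 16 = 112
  Gem: 9 * 41 = 369
  Wood: 12 * 52 = 624
  Iron Ore: 3 * 35 = 105
  Bone: 25 * 58 = 1450
Total = 112 + 369 + 624 + 105 + 1450 = 2660

2660 gold


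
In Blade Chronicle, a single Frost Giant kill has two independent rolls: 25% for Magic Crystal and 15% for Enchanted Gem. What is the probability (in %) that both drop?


For independent events, P(both) = P(A) * P(B)
= 25% * 15%
= 375 / 100 %
= 3.75%

3.75%


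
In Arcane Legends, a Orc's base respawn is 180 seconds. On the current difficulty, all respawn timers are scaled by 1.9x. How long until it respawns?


Respawn time = base * multiplier
= 180 * 1.9
= 342.0 seconds

342.0 seconds


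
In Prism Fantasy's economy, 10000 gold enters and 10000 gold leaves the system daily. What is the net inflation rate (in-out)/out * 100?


Net gold = 10000 - 10000 = 0
Inflation rate = net / sunk * 100 = 0 / 10000 * 100
= 0.0 * 100
= 0.00%

0.00%


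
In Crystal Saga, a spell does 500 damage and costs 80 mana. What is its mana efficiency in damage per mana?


Efficiency = damage / mana
= 500 / 80
= 6.25

6.25 dmg/mana


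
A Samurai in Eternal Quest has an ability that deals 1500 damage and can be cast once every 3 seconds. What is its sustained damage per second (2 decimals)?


DPS = damage / cooldown
= 1500 / 3
= 500.00

500.00 DPS


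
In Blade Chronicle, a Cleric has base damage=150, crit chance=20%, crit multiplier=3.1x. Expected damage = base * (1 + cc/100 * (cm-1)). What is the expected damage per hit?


E[dmg] = base * (1 + crit_chance * (crit_mult - 1))
cc as decimal = 20/100 = 0.2
cm - 1 = 3.1 - 1 = 2.1
Bonus factor = 0.2 * 2.1 = 0.42
Total multiplier = 1 + 0.42 = 1.42
Expected damage = 150 * 1.42 = 213.00

213.00 damage


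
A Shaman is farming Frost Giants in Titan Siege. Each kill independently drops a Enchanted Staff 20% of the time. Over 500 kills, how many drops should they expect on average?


Expected drops = kills * (drop_rate / 100)
= 500 * (20 / 100)
= 500 * 0.2
= 100.0

100.0 drops


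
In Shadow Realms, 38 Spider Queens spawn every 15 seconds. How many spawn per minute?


Spawns per minute = count * (60 / interval)
= 38 * (60 / 15)
= 38 * 4.0
= 152.0

152.0 per minute


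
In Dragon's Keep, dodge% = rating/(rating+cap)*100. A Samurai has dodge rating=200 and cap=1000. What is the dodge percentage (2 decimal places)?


dodge% = 200 / (200 + 1000) * 100
= 200 / 1200 * 100
= 0.166667 * 100
= 16.67%

16.67%


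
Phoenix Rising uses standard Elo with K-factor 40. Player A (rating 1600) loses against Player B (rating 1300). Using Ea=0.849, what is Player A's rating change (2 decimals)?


Elo update: delta = K * (S - Ea), where S = 0 (loses)
S - Ea = 0 - 0.849 = -0.849
Rating change = 40 * -0.849
= -33.96

-33.96 rating points


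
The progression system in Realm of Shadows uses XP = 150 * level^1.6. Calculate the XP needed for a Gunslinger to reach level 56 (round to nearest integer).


XP = 150 * level^1.6
Substitute level = 56:
XP = 150 * 56^1.6
= 150 * 626.7594
= 94014

94014 XP


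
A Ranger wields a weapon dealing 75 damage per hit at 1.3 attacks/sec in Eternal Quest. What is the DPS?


DPS = damage * attack_speed
= 75 * 1.3
= 97.5

97.5 DPS


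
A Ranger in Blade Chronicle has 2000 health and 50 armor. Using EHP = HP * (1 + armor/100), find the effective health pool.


EHP = 2000 * (1 + 50/100)
= 2000 * (1 + 0.5)
= 2000 * 1.5
= 3000.0

3000.0 EHP


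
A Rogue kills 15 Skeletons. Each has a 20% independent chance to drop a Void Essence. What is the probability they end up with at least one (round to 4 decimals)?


P(at least one) = 1 - P(none) = 1 - (1-p)^n
p = 20/100 = 0.2
1 - p = 0.8
(1 - p)^15 = 0.8^15 = 0.035184
P(at least one) = 1 - 0.035184 = 0.9648

0.9648


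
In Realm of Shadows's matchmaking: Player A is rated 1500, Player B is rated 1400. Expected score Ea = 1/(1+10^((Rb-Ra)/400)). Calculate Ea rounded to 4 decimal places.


Elo expected score: Ea = 1/(1 + 10^((Rb-Ra)/400))
Rb - Ra = 1400 - 1500 = -100
(Rb-Ra)/400 = -100/400 = -0.25
10^-0.25 = 0.562341
Ea = 1/(1 + 0.562341) = 1/1.562341 = 0.6401

0.6401


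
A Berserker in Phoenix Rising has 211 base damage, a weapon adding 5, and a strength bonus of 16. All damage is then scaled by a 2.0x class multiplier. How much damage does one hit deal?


Sum base + weapon + str = 211 + 5 + 16 = 232
Multiply by 2.0:
232 * 2.0 = 464.0

464.0 damage


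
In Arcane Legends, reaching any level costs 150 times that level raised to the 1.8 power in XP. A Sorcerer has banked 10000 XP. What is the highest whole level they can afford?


XP = 150 * level^1.8, so level = (XP / 150)^(1/1.8)
= (10000 / 150)^(1/1.8)
= 66.6667^0.5556
= 10.3106
Floor: level = 10

level 10


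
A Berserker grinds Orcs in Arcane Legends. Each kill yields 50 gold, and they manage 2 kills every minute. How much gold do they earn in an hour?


Gold per minute = 50 * 2 = 100
Gold per hour = 100 * 60 = 6000

6000 gold/hour


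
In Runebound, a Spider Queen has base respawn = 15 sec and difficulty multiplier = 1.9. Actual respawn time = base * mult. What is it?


Respawn time = base * multiplier
= 15 * 1.9
= 28.5 seconds

28.5 seconds


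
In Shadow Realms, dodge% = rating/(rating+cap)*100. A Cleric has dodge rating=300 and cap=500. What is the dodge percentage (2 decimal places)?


dodge% = 300 / (300 + 500) * 100
= 300 / 800 * 100
= 0.375 * 100
= 37.50%

37.50%
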